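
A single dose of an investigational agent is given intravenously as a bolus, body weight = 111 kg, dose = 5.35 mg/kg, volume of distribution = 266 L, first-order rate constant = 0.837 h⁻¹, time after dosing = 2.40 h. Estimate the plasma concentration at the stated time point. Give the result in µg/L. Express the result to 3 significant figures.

299 µg/L

Total dose = 5.35 × 111 = 593.9 mg
C₀ = Dose / Vd = 593.9 / 266 = 2.233 mg/L
C = C₀ · e^(−k·t) = 2.233 × e^(−0.8370 × 2.40)
  = 2.233 × 0.1341 = 0.2994 mg/L
Convert: 0.2994 mg/L × 1000 = 299.4 µg/L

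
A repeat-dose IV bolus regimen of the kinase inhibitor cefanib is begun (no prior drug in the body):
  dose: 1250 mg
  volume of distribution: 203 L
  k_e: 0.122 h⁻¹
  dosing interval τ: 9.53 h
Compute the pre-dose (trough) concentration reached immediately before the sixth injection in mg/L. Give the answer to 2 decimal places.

C₀ per dose = Dose / Vd = 1250 / 203 = 6.158 mg/L
Fraction remaining after one interval: r = e^(−kτ) = e^(−0.1220 × 9.53) = 0.3127
Before dose 6, 5 doses have been given (aged 1τ, 2τ, 3τ, 4τ, 5τ).
C_trough = C₀ × (r + r² + … + r^5) = C₀ × r(1−r^5)/(1−r)
        = 6.158 × 0.3127 × (1 − 0.002990) / (1 − 0.3127) = 2.793 mg/L

2.79 mg/L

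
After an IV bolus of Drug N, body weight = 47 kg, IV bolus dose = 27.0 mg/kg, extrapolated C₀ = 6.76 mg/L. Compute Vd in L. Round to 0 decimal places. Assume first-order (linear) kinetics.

Dose = 27.0 × 47 = 1269 mg
Vd = Dose / C₀ = 1269 / 6.76 = 187.7 L

188 L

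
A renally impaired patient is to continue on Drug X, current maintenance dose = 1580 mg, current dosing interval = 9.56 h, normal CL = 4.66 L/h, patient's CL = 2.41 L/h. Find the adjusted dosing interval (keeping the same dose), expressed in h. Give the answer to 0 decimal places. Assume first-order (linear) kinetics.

18 h

To keep the same average steady-state level, dosing rate must scale with clearance.
CL ratio = 2.41 / 4.66 = 0.5172
New interval (same dose) = 9.56 / 0.5172 = 18.48 h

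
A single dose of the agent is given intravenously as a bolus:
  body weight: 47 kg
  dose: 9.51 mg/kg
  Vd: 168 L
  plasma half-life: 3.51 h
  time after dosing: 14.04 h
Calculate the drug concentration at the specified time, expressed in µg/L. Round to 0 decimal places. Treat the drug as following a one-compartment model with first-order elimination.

166 µg/L

Total dose = 9.51 × 47 = 447.0 mg
C₀ = Dose / Vd = 447.0 / 168 = 2.661 mg/L
k = ln2 / t½ = 0.693147 / 3.51 = 0.1975 h⁻¹
t / t½ = 14.04 / 3.51 = 4 half-lives
C = C₀ × (1/2)^4 = 2.661 × 0.06250 = 0.1663 mg/L
Convert: 0.1663 mg/L × 1000 = 166.3 µg/L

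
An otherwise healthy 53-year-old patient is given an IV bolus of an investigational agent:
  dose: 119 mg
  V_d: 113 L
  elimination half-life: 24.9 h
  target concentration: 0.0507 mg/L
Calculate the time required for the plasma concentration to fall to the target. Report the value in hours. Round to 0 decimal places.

109 h

C₀ = Dose / Vd = 119.0 / 113 = 1.053 mg/L
k = ln2 / t½ = 0.693147 / 24.9 = 0.02784 h⁻¹
t = ln(C₀ / C) / k = ln(1.053 / 0.0507) / 0.02784
  = ln(20.77) / 0.02784 = 3.034 / 0.02784 = 109.0 h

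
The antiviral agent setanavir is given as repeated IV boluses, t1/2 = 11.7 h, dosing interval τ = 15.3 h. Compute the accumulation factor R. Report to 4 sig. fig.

1.678

k = ln2 / t½ = 0.693147 / 11.7 = 0.05924 h⁻¹
e^(−kτ) = e^(−0.05924 × 15.3) = 0.4040
Accumulation ratio R = 1 / (1 − e^(−kτ)) = 1 / (1 − 0.4040) = 1.678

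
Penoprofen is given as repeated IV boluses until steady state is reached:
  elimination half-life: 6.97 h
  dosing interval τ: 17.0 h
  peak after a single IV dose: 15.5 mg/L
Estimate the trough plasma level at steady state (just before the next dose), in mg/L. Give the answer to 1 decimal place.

k = ln2 / t½ = 0.693147 / 6.97 = 0.09945 h⁻¹
e^(−kτ) = e^(−0.09945 × 17.0) = 0.1844
Accumulation ratio R = 1 / (1 − e^(−kτ)) = 1 / (1 − 0.1844) = 1.226
Steady-state trough = C₀ × R × e^(−kτ) = 15.5 × 1.226 × 0.1844 = 3.504 mg/L

3.5 mg/L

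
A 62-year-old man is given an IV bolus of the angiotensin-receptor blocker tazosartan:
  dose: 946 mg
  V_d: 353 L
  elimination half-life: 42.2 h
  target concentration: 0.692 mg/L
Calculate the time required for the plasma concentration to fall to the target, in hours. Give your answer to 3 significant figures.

C₀ = Dose / Vd = 946.0 / 353 = 2.680 mg/L
k = ln2 / t½ = 0.693147 / 42.2 = 0.01643 h⁻¹
t = ln(C₀ / C) / k = ln(2.680 / 0.692) / 0.01643
  = ln(3.873) / 0.01643 = 1.354 / 0.01643 = 82.41 h

82.4 h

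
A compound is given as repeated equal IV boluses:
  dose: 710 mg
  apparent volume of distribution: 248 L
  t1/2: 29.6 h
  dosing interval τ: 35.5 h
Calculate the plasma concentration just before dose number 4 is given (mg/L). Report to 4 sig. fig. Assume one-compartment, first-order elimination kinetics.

C₀ per dose = Dose / Vd = 710 / 248 = 2.863 mg/L
k = ln2 / t½ = 0.693147 / 29.6 = 0.02342 h⁻¹
Fraction remaining after one interval: r = e^(−kτ) = e^(−0.02342 × 35.5) = 0.4354
Before dose 4, 3 doses have been given (aged 1τ, 2τ, 3τ).
C_trough = C₀ × (r + r² + … + r^3) = C₀ × r(1−r^3)/(1−r)
        = 2.863 × 0.4354 × (1 − 0.08254) / (1 − 0.4354) = 2.026 mg/L

2.026 mg/L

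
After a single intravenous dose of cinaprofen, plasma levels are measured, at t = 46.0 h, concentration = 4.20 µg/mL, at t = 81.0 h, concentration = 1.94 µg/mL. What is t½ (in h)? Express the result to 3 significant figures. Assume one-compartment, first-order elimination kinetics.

31.4 h

k = ln(C₁/C₂) / (t₂ − t₁) = ln(4.20/1.94) / (81.0 − 46.0)
  = 0.7724 / 35.00 = 0.02207 h⁻¹
t½ = ln2 / k = 0.693147 / 0.02207 = 31.41 h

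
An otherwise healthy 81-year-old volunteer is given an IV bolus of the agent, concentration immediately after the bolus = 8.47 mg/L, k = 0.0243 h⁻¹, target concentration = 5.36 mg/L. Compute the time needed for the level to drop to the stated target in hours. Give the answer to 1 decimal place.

t = ln(C₀ / C) / k = ln(8.470 / 5.36) / 0.02430
  = ln(1.580) / 0.02430 = 0.4574 / 0.02430 = 18.82 h

18.8 h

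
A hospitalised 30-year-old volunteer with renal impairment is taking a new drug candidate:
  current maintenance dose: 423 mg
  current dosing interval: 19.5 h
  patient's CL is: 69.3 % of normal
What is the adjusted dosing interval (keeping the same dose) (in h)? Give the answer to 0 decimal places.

To keep the same average steady-state level, dosing rate must scale with clearance.
CL ratio = 69.3 / 100 = 0.6930
New interval (same dose) = 19.5 / 0.6930 = 28.14 h

28 h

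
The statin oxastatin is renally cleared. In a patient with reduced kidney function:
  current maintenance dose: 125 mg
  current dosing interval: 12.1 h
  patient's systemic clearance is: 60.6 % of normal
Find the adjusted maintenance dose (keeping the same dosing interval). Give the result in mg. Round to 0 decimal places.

76 mg

To keep the same average steady-state level, dosing rate must scale with clearance.
CL ratio = 60.6 / 100 = 0.6060
New dose (same interval) = 125 × 0.6060 = 75.75 mg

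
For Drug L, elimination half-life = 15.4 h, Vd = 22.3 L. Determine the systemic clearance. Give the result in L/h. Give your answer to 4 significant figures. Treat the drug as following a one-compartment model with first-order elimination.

k = ln2 / t½ = 0.693147 / 15.4 = 0.04501 h⁻¹
CL = k × Vd = 0.04501 × 22.3 = 1.004 L/h

1.004 L/h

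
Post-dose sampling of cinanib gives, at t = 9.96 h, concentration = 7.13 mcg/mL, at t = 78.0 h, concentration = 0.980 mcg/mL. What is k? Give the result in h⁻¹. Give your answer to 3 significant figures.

k = ln(C₁/C₂) / (t₂ − t₁) = ln(7.13/0.980) / (78.0 − 9.96)
  = 1.985 / 68.04 = 0.02917 h⁻¹

0.0292 h⁻¹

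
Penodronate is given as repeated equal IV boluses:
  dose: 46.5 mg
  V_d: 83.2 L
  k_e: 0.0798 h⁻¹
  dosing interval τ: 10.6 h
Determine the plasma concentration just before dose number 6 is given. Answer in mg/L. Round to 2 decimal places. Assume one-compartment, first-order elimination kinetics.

0.41 mg/L

C₀ per dose = Dose / Vd = 46.5 / 83.2 = 0.5589 mg/L
Fraction remaining after one interval: r = e^(−kτ) = e^(−0.07980 × 10.6) = 0.4292
Before dose 6, 5 doses have been given (aged 1τ, 2τ, 3τ, 4τ, 5τ).
C_trough = C₀ × (r + r² + … + r^5) = C₀ × r(1−r^5)/(1−r)
        = 0.5589 × 0.4292 × (1 − 0.01456) / (1 − 0.4292) = 0.4141 mg/L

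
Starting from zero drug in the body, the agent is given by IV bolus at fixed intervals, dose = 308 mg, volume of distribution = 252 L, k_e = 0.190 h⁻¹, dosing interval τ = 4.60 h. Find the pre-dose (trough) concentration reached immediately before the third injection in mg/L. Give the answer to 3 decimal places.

C₀ per dose = Dose / Vd = 308 / 252 = 1.222 mg/L
Fraction remaining after one interval: r = e^(−kτ) = e^(−0.1900 × 4.60) = 0.4173
Before dose 3, 2 doses have been given (aged 1τ, 2τ).
C_trough = C₀ × (r + r²) = 1.222 × (0.4173 + 0.1741) = 0.7227 mg/L

0.723 mg/L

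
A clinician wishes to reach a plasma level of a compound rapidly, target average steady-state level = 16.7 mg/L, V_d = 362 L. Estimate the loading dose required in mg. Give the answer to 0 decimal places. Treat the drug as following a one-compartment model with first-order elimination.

6045 mg

LD = Css × Vd = 16.7 × 362 = 6045 mg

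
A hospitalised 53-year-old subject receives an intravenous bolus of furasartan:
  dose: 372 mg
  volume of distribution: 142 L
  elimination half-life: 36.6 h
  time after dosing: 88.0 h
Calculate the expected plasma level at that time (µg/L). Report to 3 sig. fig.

495 µg/L

C₀ = Dose / Vd = 372.0 / 142 = 2.620 mg/L
k = ln2 / t½ = 0.693147 / 36.6 = 0.01894 h⁻¹
C = C₀ · e^(−k·t) = 2.620 × e^(−0.01894 × 88.0)
  = 2.620 × 0.1889 = 0.4949 mg/L
Convert: 0.4949 mg/L × 1000 = 494.9 µg/L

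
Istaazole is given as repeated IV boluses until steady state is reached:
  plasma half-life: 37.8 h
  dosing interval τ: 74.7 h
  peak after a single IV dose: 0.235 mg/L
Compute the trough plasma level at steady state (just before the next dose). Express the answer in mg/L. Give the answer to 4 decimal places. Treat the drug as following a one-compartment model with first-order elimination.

0.0801 mg/L

k = ln2 / t½ = 0.693147 / 37.8 = 0.01834 h⁻¹
e^(−kτ) = e^(−0.01834 × 74.7) = 0.2541
Accumulation ratio R = 1 / (1 − e^(−kτ)) = 1 / (1 − 0.2541) = 1.341
Steady-state trough = C₀ × R × e^(−kτ) = 0.235 × 1.341 × 0.2541 = 0.08008 mg/L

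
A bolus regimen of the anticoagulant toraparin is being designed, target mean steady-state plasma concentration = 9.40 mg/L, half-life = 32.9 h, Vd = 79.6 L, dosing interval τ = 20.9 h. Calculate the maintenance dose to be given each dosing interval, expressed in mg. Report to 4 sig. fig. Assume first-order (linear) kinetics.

329.5 mg

k = ln2 / t½ = 0.693147 / 32.9 = 0.02107 h⁻¹
CL = k × Vd = 0.02107 × 79.6 = 1.677 L/h
At steady state, Dose/τ = Css × CL.
Dose = Css × CL × τ = 9.40 × 1.677 × 20.9 = 329.5 mg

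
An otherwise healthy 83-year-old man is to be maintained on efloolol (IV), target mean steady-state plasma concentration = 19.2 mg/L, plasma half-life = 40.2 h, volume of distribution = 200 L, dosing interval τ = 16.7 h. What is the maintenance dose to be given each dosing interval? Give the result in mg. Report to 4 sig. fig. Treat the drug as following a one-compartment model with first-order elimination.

1106 mg

k = ln2 / t½ = 0.693147 / 40.2 = 0.01724 h⁻¹
CL = k × Vd = 0.01724 × 200 = 3.448 L/h
At steady state, Dose/τ = Css × CL.
Dose = Css × CL × τ = 19.2 × 3.448 × 16.7 = 1106 mg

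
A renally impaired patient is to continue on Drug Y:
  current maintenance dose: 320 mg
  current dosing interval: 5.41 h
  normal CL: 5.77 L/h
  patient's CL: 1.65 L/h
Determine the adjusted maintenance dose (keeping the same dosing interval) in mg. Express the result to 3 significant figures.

91.5 mg

To keep the same average steady-state level, dosing rate must scale with clearance.
CL ratio = 1.65 / 5.77 = 0.2860
New dose (same interval) = 320 × 0.2860 = 91.52 mg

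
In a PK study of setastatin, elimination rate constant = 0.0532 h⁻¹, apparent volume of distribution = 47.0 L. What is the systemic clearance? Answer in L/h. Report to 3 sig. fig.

2.50 L/h

CL = k × Vd = 0.0532 × 47.0 = 2.500 L/h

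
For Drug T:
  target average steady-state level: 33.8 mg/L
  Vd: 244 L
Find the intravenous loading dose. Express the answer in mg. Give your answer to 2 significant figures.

LD = Css × Vd = 33.8 × 244 = 8247 mg

8200 mg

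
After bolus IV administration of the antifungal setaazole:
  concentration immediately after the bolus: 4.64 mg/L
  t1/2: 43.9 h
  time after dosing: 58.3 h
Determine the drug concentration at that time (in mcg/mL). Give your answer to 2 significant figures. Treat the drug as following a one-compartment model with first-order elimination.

k = ln2 / t½ = 0.693147 / 43.9 = 0.01579 h⁻¹
C = C₀ · e^(−k·t) = 4.640 × e^(−0.01579 × 58.3)
  = 4.640 × 0.3983 = 1.848 mg/L
(1.848 mg/L = 1.848 mcg/mL)

1.8 mcg/mL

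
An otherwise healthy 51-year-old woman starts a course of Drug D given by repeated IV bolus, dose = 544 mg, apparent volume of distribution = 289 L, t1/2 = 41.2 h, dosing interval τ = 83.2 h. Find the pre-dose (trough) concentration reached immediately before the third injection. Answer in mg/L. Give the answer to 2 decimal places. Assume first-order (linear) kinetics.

C₀ per dose = Dose / Vd = 544 / 289 = 1.882 mg/L
k = ln2 / t½ = 0.693147 / 41.2 = 0.01682 h⁻¹
Fraction remaining after one interval: r = e^(−kτ) = e^(−0.01682 × 83.2) = 0.2467
Before dose 3, 2 doses have been given (aged 1τ, 2τ).
C_trough = C₀ × (r + r²) = 1.882 × (0.2467 + 0.06086) = 0.5788 mg/L

0.58 mg/L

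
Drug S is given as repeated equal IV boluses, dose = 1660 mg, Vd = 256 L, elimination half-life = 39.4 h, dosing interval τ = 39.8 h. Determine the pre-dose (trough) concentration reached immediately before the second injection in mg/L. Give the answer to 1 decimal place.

C₀ per dose = Dose / Vd = 1660 / 256 = 6.484 mg/L
k = ln2 / t½ = 0.693147 / 39.4 = 0.01759 h⁻¹
Fraction remaining after one interval: r = e^(−kτ) = e^(−0.01759 × 39.8) = 0.4965
Before dose 2, 1 dose has been given (aged 1τ).
C_trough = C₀ × r = 6.484 × 0.4965 = 3.219 mg/L

3.2 mg/L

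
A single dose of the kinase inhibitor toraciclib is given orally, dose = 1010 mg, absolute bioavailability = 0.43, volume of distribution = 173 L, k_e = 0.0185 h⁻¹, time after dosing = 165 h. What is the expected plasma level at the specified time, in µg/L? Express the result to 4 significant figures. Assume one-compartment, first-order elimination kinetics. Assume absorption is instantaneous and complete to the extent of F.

Amount reaching circulation = F × Dose = 0.43 × 1010 = 434.3 mg
C₀ = F·Dose / Vd = 434.3 / 173 = 2.510 mg/L
C = C₀ · e^(−k·t) = 2.510 × e^(−0.01850 × 165)
  = 2.510 × 0.04724 = 0.1186 mg/L
Convert: 0.1186 mg/L × 1000 = 118.6 µg/L

118.6 µg/L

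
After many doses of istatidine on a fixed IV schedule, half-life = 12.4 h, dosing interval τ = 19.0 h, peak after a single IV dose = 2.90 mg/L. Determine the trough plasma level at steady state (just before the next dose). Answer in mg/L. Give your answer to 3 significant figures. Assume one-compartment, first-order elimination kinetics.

k = ln2 / t½ = 0.693147 / 12.4 = 0.05590 h⁻¹
e^(−kτ) = e^(−0.05590 × 19.0) = 0.3457
Accumulation ratio R = 1 / (1 − e^(−kτ)) = 1 / (1 − 0.3457) = 1.528
Steady-state trough = C₀ × R × e^(−kτ) = 2.90 × 1.528 × 0.3457 = 1.532 mg/L

1.53 mg/L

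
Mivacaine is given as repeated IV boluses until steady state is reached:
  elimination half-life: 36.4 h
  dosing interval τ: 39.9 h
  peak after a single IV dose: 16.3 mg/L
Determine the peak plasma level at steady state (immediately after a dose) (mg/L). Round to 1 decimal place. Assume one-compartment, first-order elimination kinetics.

30.6 mg/L

k = ln2 / t½ = 0.693147 / 36.4 = 0.01904 h⁻¹
e^(−kτ) = e^(−0.01904 × 39.9) = 0.4678
Accumulation ratio R = 1 / (1 − e^(−kτ)) = 1 / (1 − 0.4678) = 1.879
Steady-state peak = C₀ × R = 16.3 × 1.879 = 30.63 mg/L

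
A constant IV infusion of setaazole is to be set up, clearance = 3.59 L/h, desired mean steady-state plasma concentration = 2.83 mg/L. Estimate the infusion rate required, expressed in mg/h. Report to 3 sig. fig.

At steady state, infusion rate R₀ = Css × CL = 2.83 × 3.590 = 10.16 mg/h

10.2 mg/h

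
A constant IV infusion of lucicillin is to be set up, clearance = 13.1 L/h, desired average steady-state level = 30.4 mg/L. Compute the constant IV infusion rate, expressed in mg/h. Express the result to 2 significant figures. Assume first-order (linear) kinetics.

400 mg/h

At steady state, infusion rate R₀ = Css × CL = 30.4 × 13.10 = 398.2 mg/h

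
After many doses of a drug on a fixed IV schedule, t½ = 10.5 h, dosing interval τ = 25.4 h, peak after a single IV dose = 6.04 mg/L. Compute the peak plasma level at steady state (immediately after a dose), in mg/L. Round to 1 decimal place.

k = ln2 / t½ = 0.693147 / 10.5 = 0.06601 h⁻¹
e^(−kτ) = e^(−0.06601 × 25.4) = 0.1870
Accumulation ratio R = 1 / (1 − e^(−kτ)) = 1 / (1 − 0.1870) = 1.230
Steady-state peak = C₀ × R = 6.04 × 1.230 = 7.429 mg/L

7.4 mg/L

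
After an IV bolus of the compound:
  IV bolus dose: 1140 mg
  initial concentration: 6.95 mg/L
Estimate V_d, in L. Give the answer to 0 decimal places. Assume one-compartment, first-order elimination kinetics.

164 L

Vd = Dose / C₀ = 1140 / 6.95 = 164.0 L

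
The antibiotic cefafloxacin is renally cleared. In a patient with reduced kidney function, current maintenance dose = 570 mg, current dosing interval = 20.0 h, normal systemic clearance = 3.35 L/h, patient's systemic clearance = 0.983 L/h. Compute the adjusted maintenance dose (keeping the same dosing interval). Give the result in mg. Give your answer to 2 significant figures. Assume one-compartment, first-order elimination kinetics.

170 mg

To keep the same average steady-state level, dosing rate must scale with clearance.
CL ratio = 0.983 / 3.35 = 0.2934
New dose (same interval) = 570 × 0.2934 = 167.2 mg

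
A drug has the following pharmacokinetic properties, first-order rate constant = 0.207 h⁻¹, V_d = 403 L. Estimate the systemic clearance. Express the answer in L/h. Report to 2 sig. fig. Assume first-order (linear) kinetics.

83 L/h

CL = k × Vd = 0.207 × 403 = 83.42 L/h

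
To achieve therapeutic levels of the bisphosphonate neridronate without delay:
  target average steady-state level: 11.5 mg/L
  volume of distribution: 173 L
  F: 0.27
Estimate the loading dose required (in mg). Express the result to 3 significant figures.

LD = Css × Vd / F = 11.5 × 173 / 0.27 = 7369 mg

7370 mg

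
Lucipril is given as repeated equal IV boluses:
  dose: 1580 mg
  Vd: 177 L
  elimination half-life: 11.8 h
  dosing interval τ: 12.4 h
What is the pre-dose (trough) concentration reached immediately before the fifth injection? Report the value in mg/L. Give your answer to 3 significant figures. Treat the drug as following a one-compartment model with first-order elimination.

C₀ per dose = Dose / Vd = 1580 / 177 = 8.927 mg/L
k = ln2 / t½ = 0.693147 / 11.8 = 0.05874 h⁻¹
Fraction remaining after one interval: r = e^(−kτ) = e^(−0.05874 × 12.4) = 0.4827
Before dose 5, 4 doses have been given (aged 1τ, 2τ, 3τ, 4τ).
C_trough = C₀ × (r + r² + … + r^4) = C₀ × r(1−r^4)/(1−r)
        = 8.927 × 0.4827 × (1 − 0.05429) / (1 − 0.4827) = 7.878 mg/L

7.88 mg/L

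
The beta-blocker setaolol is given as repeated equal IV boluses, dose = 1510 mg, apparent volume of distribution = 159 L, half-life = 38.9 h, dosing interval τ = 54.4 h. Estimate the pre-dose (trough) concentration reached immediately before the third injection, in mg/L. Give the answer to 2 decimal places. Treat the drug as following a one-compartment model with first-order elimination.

C₀ per dose = Dose / Vd = 1510 / 159 = 9.497 mg/L
k = ln2 / t½ = 0.693147 / 38.9 = 0.01782 h⁻¹
Fraction remaining after one interval: r = e^(−kτ) = e^(−0.01782 × 54.4) = 0.3793
Before dose 3, 2 doses have been given (aged 1τ, 2τ).
C_trough = C₀ × (r + r²) = 9.497 × (0.3793 + 0.1439) = 4.969 mg/L

4.97 mg/L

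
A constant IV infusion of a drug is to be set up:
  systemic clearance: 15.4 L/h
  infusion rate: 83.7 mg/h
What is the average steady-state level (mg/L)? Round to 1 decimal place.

At steady state Css = R₀ / CL = 83.7 / 15.40 = 5.435 mg/L

5.4 mg/L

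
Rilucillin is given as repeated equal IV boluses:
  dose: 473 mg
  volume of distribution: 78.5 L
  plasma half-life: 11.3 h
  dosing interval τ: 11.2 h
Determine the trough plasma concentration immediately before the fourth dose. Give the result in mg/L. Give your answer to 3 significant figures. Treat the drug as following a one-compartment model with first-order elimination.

5.32 mg/L

C₀ per dose = Dose / Vd = 473 / 78.5 = 6.025 mg/L
k = ln2 / t½ = 0.693147 / 11.3 = 0.06134 h⁻¹
Fraction remaining after one interval: r = e^(−kτ) = e^(−0.06134 × 11.2) = 0.5031
Before dose 4, 3 doses have been given (aged 1τ, 2τ, 3τ).
C_trough = C₀ × (r + r² + … + r^3) = C₀ × r(1−r^3)/(1−r)
        = 6.025 × 0.5031 × (1 − 0.1273) / (1 − 0.5031) = 5.324 mg/L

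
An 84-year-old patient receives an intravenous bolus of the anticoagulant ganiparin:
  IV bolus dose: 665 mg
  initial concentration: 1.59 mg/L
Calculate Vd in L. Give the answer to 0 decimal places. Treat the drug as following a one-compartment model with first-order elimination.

Vd = Dose / C₀ = 665.0 / 1.59 = 418.2 L

418 L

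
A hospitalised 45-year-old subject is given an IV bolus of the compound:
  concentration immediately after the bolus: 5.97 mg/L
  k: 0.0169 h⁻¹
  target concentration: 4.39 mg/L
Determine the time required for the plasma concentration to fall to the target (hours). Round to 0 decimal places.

18 h

t = ln(C₀ / C) / k = ln(5.970 / 4.39) / 0.01690
  = ln(1.360) / 0.01690 = 0.3075 / 0.01690 = 18.20 h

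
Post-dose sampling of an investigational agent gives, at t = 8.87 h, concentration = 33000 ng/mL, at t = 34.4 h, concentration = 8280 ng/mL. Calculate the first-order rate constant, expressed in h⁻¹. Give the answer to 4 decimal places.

0.0542 h⁻¹

k = ln(C₁/C₂) / (t₂ − t₁) = ln(33000/8280) / (34.4 − 8.87)
  = 1.383 / 25.53 = 0.05417 h⁻¹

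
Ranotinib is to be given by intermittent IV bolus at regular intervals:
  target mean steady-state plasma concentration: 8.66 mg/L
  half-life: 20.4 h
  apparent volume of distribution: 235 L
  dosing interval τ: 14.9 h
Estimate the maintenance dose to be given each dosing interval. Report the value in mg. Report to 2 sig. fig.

1000 mg

k = ln2 / t½ = 0.693147 / 20.4 = 0.03398 h⁻¹
CL = k × Vd = 0.03398 × 235 = 7.985 L/h
At steady state, Dose/τ = Css × CL.
Dose = Css × CL × τ = 8.66 × 7.985 × 14.9 = 1030 mg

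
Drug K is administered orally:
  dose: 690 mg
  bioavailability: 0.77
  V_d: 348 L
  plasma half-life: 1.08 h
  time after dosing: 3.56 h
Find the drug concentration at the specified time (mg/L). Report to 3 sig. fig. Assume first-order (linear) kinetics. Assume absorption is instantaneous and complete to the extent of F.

0.155 mg/L

Amount reaching circulation = F × Dose = 0.77 × 690.0 = 531.3 mg
C₀ = F·Dose / Vd = 531.3 / 348 = 1.527 mg/L
k = ln2 / t½ = 0.693147 / 1.08 = 0.6418 h⁻¹
C = C₀ · e^(−k·t) = 1.527 × e^(−0.6418 × 3.56)
  = 1.527 × 0.1018 = 0.1554 mg/L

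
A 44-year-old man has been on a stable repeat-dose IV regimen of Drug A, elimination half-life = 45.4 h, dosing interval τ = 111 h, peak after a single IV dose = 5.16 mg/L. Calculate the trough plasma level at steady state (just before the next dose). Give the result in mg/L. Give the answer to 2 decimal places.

1.16 mg/L

k = ln2 / t½ = 0.693147 / 45.4 = 0.01527 h⁻¹
e^(−kτ) = e^(−0.01527 × 111) = 0.1836
Accumulation ratio R = 1 / (1 − e^(−kτ)) = 1 / (1 − 0.1836) = 1.225
Steady-state trough = C₀ × R × e^(−kτ) = 5.16 × 1.225 × 0.1836 = 1.161 mg/L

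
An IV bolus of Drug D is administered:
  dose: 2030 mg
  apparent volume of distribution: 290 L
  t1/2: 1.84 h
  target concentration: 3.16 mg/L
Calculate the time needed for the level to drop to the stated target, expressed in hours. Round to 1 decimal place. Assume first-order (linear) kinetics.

C₀ = Dose / Vd = 2030 / 290 = 7.000 mg/L
k = ln2 / t½ = 0.693147 / 1.84 = 0.3767 h⁻¹
t = ln(C₀ / C) / k = ln(7.000 / 3.16) / 0.3767
  = ln(2.215) / 0.3767 = 0.7953 / 0.3767 = 2.111 h

2.1 h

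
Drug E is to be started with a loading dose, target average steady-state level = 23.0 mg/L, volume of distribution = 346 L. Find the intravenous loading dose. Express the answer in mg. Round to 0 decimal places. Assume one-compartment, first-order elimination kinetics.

7958 mg

LD = Css × Vd = 23.0 × 346 = 7958 mg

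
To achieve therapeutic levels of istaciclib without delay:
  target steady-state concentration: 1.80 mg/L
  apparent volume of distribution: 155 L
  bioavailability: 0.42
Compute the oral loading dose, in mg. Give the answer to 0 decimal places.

LD = Css × Vd / F = 1.80 × 155 / 0.42 = 664.3 mg

664 mg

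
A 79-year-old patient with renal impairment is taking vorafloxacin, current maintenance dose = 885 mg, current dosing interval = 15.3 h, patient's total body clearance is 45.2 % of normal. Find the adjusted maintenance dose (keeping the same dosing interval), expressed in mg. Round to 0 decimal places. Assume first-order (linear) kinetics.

To keep the same average steady-state level, dosing rate must scale with clearance.
CL ratio = 45.2 / 100 = 0.4520
New dose (same interval) = 885 × 0.4520 = 400.0 mg

400 mg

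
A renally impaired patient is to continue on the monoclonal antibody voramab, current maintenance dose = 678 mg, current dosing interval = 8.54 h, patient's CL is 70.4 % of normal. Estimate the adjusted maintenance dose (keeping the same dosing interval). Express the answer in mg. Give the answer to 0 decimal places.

To keep the same average steady-state level, dosing rate must scale with clearance.
CL ratio = 70.4 / 100 = 0.7040
New dose (same interval) = 678 × 0.7040 = 477.3 mg

477 mg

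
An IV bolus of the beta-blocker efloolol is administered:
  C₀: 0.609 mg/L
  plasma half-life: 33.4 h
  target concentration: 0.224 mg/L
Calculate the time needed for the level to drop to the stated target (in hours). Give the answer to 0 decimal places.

k = ln2 / t½ = 0.693147 / 33.4 = 0.02075 h⁻¹
t = ln(C₀ / C) / k = ln(0.6090 / 0.224) / 0.02075
  = ln(2.719) / 0.02075 = 1.000 / 0.02075 = 48.19 h

48 h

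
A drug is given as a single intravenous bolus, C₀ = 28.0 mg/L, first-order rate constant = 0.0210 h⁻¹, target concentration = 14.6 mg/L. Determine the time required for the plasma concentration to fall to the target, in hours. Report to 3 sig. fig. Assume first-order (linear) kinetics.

31.0 h

t = ln(C₀ / C) / k = ln(28.00 / 14.6) / 0.02100
  = ln(1.918) / 0.02100 = 0.6513 / 0.02100 = 31.01 h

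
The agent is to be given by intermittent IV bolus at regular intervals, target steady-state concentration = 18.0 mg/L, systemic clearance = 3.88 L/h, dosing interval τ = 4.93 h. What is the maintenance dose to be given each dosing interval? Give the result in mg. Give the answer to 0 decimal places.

At steady state, Dose/τ = Css × CL.
Dose = Css × CL × τ = 18.0 × 3.880 × 4.93 = 344.3 mg

344 mg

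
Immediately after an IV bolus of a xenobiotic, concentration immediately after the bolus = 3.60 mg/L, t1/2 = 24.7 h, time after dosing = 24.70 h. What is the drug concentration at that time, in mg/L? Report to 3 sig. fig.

1.80 mg/L

k = ln2 / t½ = 0.693147 / 24.7 = 0.02806 h⁻¹
t / t½ = 24.70 / 24.7 = 1 half-lives
C = C₀ × (1/2)^1 = 3.600 × 0.5000 = 1.800 mg/L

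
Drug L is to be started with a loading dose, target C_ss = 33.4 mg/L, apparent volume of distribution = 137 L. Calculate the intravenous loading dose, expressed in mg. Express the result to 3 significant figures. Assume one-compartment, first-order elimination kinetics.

4580 mg

LD = Css × Vd = 33.4 × 137 = 4576 mg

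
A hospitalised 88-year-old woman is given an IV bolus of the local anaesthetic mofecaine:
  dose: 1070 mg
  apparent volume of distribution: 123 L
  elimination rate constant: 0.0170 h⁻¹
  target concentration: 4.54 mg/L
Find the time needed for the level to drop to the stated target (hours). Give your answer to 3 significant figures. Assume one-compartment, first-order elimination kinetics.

C₀ = Dose / Vd = 1070 / 123 = 8.699 mg/L
t = ln(C₀ / C) / k = ln(8.699 / 4.54) / 0.01700
  = ln(1.916) / 0.01700 = 0.6502 / 0.01700 = 38.25 h

38.3 h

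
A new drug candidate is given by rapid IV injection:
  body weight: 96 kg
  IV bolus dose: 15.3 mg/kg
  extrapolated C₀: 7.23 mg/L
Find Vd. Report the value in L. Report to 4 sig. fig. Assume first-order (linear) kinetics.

Dose = 15.3 × 96 = 1469 mg
Vd = Dose / C₀ = 1469 / 7.23 = 203.2 L

203.2 L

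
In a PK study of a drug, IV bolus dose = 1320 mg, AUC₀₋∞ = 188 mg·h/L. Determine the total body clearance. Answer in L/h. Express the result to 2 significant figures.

7.0 L/h

CL = Dose / AUC = 1320 / 188 = 7.021 L/h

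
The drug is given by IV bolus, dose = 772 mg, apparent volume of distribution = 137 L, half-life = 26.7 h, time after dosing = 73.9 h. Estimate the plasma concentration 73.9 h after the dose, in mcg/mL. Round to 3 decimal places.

0.827 mcg/mL

C₀ = Dose / Vd = 772.0 / 137 = 5.635 mg/L
k = ln2 / t½ = 0.693147 / 26.7 = 0.02596 h⁻¹
C = C₀ · e^(−k·t) = 5.635 × e^(−0.02596 × 73.9)
  = 5.635 × 0.1468 = 0.8272 mg/L
(0.8272 mg/L = 0.8272 mcg/mL)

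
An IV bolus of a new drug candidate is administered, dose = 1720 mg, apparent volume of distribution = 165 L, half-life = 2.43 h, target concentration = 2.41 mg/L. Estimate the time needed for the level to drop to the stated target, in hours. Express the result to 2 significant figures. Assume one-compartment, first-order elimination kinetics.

C₀ = Dose / Vd = 1720 / 165 = 10.42 mg/L
k = ln2 / t½ = 0.693147 / 2.43 = 0.2852 h⁻¹
t = ln(C₀ / C) / k = ln(10.42 / 2.41) / 0.2852
  = ln(4.324) / 0.2852 = 1.464 / 0.2852 = 5.133 h

5.1 h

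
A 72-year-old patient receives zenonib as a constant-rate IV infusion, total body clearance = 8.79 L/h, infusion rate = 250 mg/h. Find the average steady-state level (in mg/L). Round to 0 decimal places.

28 mg/L

At steady state Css = R₀ / CL = 250 / 8.790 = 28.44 mg/L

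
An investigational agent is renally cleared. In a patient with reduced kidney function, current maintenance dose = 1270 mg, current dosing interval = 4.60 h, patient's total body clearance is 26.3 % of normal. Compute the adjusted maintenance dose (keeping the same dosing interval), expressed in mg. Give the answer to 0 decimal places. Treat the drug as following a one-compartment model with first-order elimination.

334 mg

To keep the same average steady-state level, dosing rate must scale with clearance.
CL ratio = 26.3 / 100 = 0.2630
New dose (same interval) = 1270 × 0.2630 = 334.0 mg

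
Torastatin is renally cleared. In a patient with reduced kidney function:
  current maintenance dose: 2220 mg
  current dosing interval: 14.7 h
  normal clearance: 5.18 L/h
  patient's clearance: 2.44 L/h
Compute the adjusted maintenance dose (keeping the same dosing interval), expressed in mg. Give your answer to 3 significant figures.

1050 mg

To keep the same average steady-state level, dosing rate must scale with clearance.
CL ratio = 2.44 / 5.18 = 0.4710
New dose (same interval) = 2220 × 0.4710 = 1046 mg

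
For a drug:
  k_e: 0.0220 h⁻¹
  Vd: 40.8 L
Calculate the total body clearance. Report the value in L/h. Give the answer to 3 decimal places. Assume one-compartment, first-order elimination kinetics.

0.898 L/h

CL = k × Vd = 0.0220 × 40.8 = 0.8976 L/h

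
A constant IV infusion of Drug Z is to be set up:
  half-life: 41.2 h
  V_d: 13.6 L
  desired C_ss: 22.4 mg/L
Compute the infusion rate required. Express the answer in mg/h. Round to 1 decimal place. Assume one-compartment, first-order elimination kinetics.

k = ln2 / t½ = 0.693147 / 41.2 = 0.01682 h⁻¹
CL = k × Vd = 0.01682 × 13.6 = 0.2288 L/h
At steady state, infusion rate R₀ = Css × CL = 22.4 × 0.2288 = 5.125 mg/h

5.1 mg/h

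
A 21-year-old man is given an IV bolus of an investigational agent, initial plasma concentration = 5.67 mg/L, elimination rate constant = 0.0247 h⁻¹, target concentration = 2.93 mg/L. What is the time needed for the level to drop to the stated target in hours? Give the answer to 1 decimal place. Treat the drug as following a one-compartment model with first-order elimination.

t = ln(C₀ / C) / k = ln(5.670 / 2.93) / 0.02470
  = ln(1.935) / 0.02470 = 0.6601 / 0.02470 = 26.72 h

26.7 h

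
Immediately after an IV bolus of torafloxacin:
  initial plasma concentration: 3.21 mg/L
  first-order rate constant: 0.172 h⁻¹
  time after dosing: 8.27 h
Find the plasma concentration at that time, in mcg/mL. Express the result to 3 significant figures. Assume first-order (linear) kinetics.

0.774 mcg/mL

C = C₀ · e^(−k·t) = 3.210 × e^(−0.1720 × 8.27)
  = 3.210 × 0.2411 = 0.7739 mg/L
(0.7739 mg/L = 0.7739 mcg/mL)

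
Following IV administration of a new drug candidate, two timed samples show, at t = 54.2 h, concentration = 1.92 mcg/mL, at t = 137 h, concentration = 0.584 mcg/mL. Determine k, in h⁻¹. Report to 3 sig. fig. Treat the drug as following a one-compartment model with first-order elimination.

0.0144 h⁻¹

k = ln(C₁/C₂) / (t₂ − t₁) = ln(1.92/0.584) / (137 − 54.2)
  = 1.190 / 82.80 = 0.01437 h⁻¹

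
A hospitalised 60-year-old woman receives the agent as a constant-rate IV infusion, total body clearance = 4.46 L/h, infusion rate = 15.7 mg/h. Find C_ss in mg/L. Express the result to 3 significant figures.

At steady state Css = R₀ / CL = 15.7 / 4.460 = 3.520 mg/L

3.52 mg/L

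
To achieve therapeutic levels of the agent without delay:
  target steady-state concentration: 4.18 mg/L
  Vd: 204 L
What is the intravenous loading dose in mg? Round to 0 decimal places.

LD = Css × Vd = 4.18 × 204 = 852.7 mg

853 mg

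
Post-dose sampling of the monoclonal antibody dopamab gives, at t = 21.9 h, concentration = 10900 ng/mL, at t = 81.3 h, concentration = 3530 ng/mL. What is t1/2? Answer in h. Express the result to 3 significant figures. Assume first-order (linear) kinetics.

36.5 h

k = ln(C₁/C₂) / (t₂ − t₁) = ln(10900/3530) / (81.3 − 21.9)
  = 1.127 / 59.40 = 0.01897 h⁻¹
t½ = ln2 / k = 0.693147 / 0.01897 = 36.54 h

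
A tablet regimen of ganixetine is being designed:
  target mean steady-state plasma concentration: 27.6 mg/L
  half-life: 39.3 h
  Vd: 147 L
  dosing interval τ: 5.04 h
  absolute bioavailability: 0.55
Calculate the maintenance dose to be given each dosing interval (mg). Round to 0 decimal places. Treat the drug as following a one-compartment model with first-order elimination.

k = ln2 / t½ = 0.693147 / 39.3 = 0.01764 h⁻¹
CL = k × Vd = 0.01764 × 147 = 2.593 L/h
At steady state, F × (Dose/τ) = Css × CL.
Dose = Css × CL × τ / F = 27.6 × 2.593 × 5.04 / 0.55 = 655.8 mg

656 mg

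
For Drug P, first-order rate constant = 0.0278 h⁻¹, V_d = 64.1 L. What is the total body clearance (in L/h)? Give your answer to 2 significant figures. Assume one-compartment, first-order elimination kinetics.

CL = k × Vd = 0.0278 × 64.1 = 1.782 L/h

1.8 L/h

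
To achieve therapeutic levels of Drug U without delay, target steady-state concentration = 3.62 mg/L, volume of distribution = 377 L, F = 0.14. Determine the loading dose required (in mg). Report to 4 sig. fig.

LD = Css × Vd / F = 3.62 × 377 / 0.14 = 9748 mg

9748 mg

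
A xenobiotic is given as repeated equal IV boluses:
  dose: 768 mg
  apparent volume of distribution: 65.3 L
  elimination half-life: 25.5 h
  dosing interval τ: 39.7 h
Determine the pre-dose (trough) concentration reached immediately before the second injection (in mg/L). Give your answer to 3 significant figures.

4.00 mg/L

C₀ per dose = Dose / Vd = 768 / 65.3 = 11.76 mg/L
k = ln2 / t½ = 0.693147 / 25.5 = 0.02718 h⁻¹
Fraction remaining after one interval: r = e^(−kτ) = e^(−0.02718 × 39.7) = 0.3399
Before dose 2, 1 dose has been given (aged 1τ).
C_trough = C₀ × r = 11.76 × 0.3399 = 3.997 mg/L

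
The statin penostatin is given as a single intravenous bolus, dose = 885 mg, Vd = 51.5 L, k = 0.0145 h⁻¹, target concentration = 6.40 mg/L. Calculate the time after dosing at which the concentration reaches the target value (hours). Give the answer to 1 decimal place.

68.1 h

C₀ = Dose / Vd = 885.0 / 51.5 = 17.18 mg/L
t = ln(C₀ / C) / k = ln(17.18 / 6.40) / 0.01450
  = ln(2.684) / 0.01450 = 0.9873 / 0.01450 = 68.09 h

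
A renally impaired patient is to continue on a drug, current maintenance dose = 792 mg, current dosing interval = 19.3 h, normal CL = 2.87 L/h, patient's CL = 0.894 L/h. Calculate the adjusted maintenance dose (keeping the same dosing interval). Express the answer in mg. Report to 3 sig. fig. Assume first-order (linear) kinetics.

To keep the same average steady-state level, dosing rate must scale with clearance.
CL ratio = 0.894 / 2.87 = 0.3115
New dose (same interval) = 792 × 0.3115 = 246.7 mg

247 mg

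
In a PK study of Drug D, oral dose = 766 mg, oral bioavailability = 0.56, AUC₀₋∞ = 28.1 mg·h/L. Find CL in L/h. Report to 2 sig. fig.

15 L/h

CL = F·Dose / AUC = 0.56 × 766 / 28.1 = 15.27 L/h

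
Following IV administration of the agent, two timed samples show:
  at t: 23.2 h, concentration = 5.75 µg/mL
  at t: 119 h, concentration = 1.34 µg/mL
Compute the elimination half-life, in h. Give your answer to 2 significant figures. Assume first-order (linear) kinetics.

46 h

k = ln(C₁/C₂) / (t₂ − t₁) = ln(5.75/1.34) / (119 − 23.2)
  = 1.457 / 95.80 = 0.01521 h⁻¹
t½ = ln2 / k = 0.693147 / 0.01521 = 45.57 h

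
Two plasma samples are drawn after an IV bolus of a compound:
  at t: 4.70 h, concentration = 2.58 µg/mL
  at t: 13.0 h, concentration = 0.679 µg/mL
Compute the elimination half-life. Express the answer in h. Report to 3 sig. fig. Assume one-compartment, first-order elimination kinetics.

4.31 h

k = ln(C₁/C₂) / (t₂ − t₁) = ln(2.58/0.679) / (13.0 − 4.70)
  = 1.335 / 8.300 = 0.1608 h⁻¹
t½ = ln2 / k = 0.693147 / 0.1608 = 4.311 h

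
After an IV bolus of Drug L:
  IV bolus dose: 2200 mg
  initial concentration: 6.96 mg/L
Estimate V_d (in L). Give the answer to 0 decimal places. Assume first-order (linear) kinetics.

316 L

Vd = Dose / C₀ = 2200 / 6.96 = 316.1 L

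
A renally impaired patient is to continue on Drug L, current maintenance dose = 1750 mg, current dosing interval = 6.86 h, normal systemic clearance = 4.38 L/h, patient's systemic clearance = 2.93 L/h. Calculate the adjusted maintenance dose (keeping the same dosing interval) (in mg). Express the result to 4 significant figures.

1171 mg

To keep the same average steady-state level, dosing rate must scale with clearance.
CL ratio = 2.93 / 4.38 = 0.6689
New dose (same interval) = 1750 × 0.6689 = 1171 mg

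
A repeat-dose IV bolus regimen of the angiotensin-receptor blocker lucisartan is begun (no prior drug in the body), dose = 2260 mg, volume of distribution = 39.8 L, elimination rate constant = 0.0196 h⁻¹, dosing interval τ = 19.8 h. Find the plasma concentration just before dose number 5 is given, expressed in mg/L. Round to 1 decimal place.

C₀ per dose = Dose / Vd = 2260 / 39.8 = 56.78 mg/L
Fraction remaining after one interval: r = e^(−kτ) = e^(−0.01960 × 19.8) = 0.6784
Before dose 5, 4 doses have been given (aged 1τ, 2τ, 3τ, 4τ).
C_trough = C₀ × (r + r² + … + r^4) = C₀ × r(1−r^4)/(1−r)
        = 56.78 × 0.6784 × (1 − 0.2118) / (1 − 0.6784) = 94.41 mg/L

94.4 mg/L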